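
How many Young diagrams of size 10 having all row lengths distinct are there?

10

The partitions of 10 that satisfy the conditions:
10
9, 1
8, 2
7, 3
7, 2, 1
6, 4
6, 3, 1
5, 4, 1
5, 3, 2
4, 3, 2, 1
That's 10 in total.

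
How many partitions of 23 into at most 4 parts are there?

Enumerating by decreasing first part gives 150 partitions in all.

150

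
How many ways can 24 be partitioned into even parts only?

77

A full systematic count gives 77.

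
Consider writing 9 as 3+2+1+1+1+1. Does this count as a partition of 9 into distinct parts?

No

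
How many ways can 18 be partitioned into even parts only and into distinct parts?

8

The partitions of 18 that satisfy the conditions:
18
16 + 2
14 + 4
12 + 6
12 + 4 + 2
10 + 8
10 + 6 + 2
8 + 6 + 4
That's 8 in total.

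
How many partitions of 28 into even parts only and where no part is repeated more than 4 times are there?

Systematic enumeration (by largest part, then next-largest, …) yields 100.

100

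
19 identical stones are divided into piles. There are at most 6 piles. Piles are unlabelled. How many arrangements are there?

There are 235 such partitions.

235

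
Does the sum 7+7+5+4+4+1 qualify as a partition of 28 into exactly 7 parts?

The parts sum to 28, and the condition 'there are exactly 7 summands' is violated.

No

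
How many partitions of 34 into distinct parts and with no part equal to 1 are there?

273

Systematic enumeration (by largest part, then next-largest, …) yields 273.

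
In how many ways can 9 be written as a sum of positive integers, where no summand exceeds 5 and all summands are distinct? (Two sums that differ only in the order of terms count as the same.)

3

They are:
5 + 4
5 + 3 + 1
4 + 3 + 2
Counting gives 3.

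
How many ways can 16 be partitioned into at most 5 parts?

101

Systematic enumeration (by largest part, then next-largest, …) yields 101.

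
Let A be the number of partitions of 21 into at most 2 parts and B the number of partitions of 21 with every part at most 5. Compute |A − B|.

210

Partitions of 21 into at most 2 parts: 11.
Partitions of 21 with every part at most 5: 221.
|11 − 221| = 210.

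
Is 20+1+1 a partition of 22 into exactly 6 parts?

No

The parts sum to 22, and the condition 'there are exactly 6 summands' is violated.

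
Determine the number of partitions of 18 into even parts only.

There are too many to list fully; the first 12 (by largest part) are:
18
16,2
14,4
14,2,2
12,6
12,4,2
12,2,2,2
10,8
10,6,2
10,4,4
10,4,2,2
10,2,2,2,2
…and 18 more, for 30 total.

30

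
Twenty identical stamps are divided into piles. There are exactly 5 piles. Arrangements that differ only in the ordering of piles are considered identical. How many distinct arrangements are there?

Counting exhaustively, 84 partitions satisfy the conditions.

84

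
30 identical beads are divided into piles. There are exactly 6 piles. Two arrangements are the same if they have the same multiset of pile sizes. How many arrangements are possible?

532

Enumerating by decreasing first part gives 532 partitions in all.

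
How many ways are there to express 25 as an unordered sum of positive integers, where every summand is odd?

142

Counting exhaustively, 142 partitions satisfy the conditions.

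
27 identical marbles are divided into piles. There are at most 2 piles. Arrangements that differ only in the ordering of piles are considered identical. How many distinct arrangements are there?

Listing the qualifying partitions of 27:
27
1+26
2+25
3+24
4+23
5+22
6+21
7+20
8+19
9+18
10+17
11+16
12+15
13+14

14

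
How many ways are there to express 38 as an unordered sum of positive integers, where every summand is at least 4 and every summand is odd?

31

A partial list (first 12 by largest part):
33+5
31+7
29+9
27+11
25+13
23+15
23+5+5+5
21+17
21+7+5+5
19+19
19+9+5+5
19+7+7+5
…and 19 more, for 31 total.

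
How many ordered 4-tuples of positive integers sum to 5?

A composition of 5 into 4 positive parts is chosen by placing 3 dividers among the 4 gaps between 5 units: C(4,3) = 4.

4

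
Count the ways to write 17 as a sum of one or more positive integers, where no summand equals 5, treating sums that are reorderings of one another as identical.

Counting exhaustively, 220 partitions satisfy the conditions.

220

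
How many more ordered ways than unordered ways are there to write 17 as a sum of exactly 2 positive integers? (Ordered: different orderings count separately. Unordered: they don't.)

8

Ordered (compositions into 2 parts): C(16,1) = 16.
Partitions of 17 into exactly 2 parts: 8.
Difference: 16 − 8 = 8.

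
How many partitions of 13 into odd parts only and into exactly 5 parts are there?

Enumerating:
1+1+1+1+9
1+1+1+3+7
1+1+1+5+5
1+1+3+3+5
1+3+3+3+3
Counting gives 5.

5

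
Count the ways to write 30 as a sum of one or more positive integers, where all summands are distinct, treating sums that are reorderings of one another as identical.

296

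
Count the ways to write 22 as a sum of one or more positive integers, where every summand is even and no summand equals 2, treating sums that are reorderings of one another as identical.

14

Listing the qualifying partitions of 22:
22
18,4
16,6
14,8
14,4,4
12,10
12,6,4
10,8,4
10,6,6
10,4,4,4
8,8,6
8,6,4,4
6,6,6,4
6,4,4,4,4
That's 14 in total.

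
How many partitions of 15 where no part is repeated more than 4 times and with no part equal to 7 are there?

108

Systematic enumeration (by largest part, then next-largest, …) yields 108.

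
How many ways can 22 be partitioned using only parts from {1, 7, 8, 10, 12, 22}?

17

Listing the qualifying partitions of 22:
22
12, 10
12, 8, 1, 1
12, 7, 1, 1, 1
12, 1, 1, 1, 1, 1, 1, 1, 1, 1, 1
10, 10, 1, 1
10, 8, 1, 1, 1, 1
10, 7, 1, 1, 1, 1, 1
10, 1, 1, 1, 1, 1, 1, 1, 1, 1, 1, 1, 1
8, 8, 1, 1, 1, 1, 1, 1
8, 7, 7
8, 7, 1, 1, 1, 1, 1, 1, 1
8, 1, 1, 1, 1, 1, 1, 1, 1, 1, 1, 1, 1, 1, 1
7, 7, 7, 1
7, 7, 1, 1, 1, 1, 1, 1, 1, 1
7, 1, 1, 1, 1, 1, 1, 1, 1, 1, 1, 1, 1, 1, 1, 1
1, 1, 1, 1, 1, 1, 1, 1, 1, 1, 1, 1, 1, 1, 1, 1, 1, 1, 1, 1, 1, 1
That's 17 in total.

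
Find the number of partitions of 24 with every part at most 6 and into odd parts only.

A partial list (first 12 by largest part):
5,5,5,5,3,1
5,5,5,5,1,1,1,1
5,5,5,3,3,3
5,5,5,3,3,1,1,1
5,5,5,3,1,1,1,1,1,1
5,5,5,1,1,1,1,1,1,1,1,1
5,5,3,3,3,3,1,1
5,5,3,3,3,1,1,1,1,1
5,5,3,3,1,1,1,1,1,1,1,1
5,5,3,1,1,1,1,1,1,1,1,1,1,1
5,5,1,1,1,1,1,1,1,1,1,1,1,1,1,1
5,3,3,3,3,3,3,1
…and 15 more, for 27 total.

27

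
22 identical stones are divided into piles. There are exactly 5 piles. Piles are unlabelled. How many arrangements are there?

119

A full systematic count gives 119.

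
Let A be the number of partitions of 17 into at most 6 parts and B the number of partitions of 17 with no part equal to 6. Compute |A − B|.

Partitions of 17 into at most 6 parts: 163.
Partitions of 17 with no part equal to 6: 241.
|163 − 241| = 78.

78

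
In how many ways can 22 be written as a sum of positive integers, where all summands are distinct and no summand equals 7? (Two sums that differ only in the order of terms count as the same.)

67

There are too many to list fully; the first 12 (by largest part) are:
22
1+21
2+20
3+19
1+2+19
4+18
1+3+18
5+17
1+4+17
2+3+17
6+16
1+5+16
…and 55 more, for 67 total.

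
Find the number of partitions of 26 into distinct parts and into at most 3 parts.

There are too many to list fully; the first 12 (by largest part) are:
26
25,1
24,2
23,3
23,2,1
22,4
22,3,1
21,5
21,4,1
21,3,2
20,6
20,5,1
…and 45 more, for 57 total.

57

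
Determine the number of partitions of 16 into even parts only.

22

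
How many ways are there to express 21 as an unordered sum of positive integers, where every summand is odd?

76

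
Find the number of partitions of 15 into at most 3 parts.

27

A partial list (first 12 by largest part):
15
14,1
13,2
13,1,1
12,3
12,2,1
11,4
11,3,1
11,2,2
10,5
10,4,1
10,3,2
…and 15 more, for 27 total.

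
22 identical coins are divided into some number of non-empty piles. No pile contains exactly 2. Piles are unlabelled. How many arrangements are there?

375

Systematic enumeration (by largest part, then next-largest, …) yields 375.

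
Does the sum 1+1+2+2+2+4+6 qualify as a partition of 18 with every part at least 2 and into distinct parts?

No

The parts sum to 18, and the condition 'every summand is at least 2' is violated.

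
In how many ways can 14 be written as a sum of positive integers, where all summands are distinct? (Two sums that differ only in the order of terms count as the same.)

22

Enumerating:
14
13,1
12,2
11,3
11,2,1
10,4
10,3,1
9,5
9,4,1
9,3,2
8,6
8,5,1
8,4,2
8,3,2,1
7,6,1
7,5,2
7,4,3
7,4,2,1
6,5,3
6,5,2,1
6,4,3,1
5,4,3,2
That's 22 in total.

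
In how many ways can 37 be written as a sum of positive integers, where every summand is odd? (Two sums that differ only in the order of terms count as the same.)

Enumerating by decreasing first part gives 760 partitions in all.

760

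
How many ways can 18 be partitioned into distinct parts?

46

There are too many to list fully; the first 12 (by largest part) are:
18
17+1
16+2
15+3
15+2+1
14+4
14+3+1
13+5
13+4+1
13+3+2
12+6
12+5+1
…and 34 more, for 46 total.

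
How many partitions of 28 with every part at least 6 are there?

29

A partial list (first 12 by largest part):
28
22 + 6
21 + 7
20 + 8
19 + 9
18 + 10
17 + 11
16 + 12
16 + 6 + 6
15 + 13
15 + 7 + 6
14 + 14
…and 17 more, for 29 total.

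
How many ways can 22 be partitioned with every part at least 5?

18

Enumerating:
22
5, 17
6, 16
7, 15
8, 14
9, 13
10, 12
5, 5, 12
11, 11
5, 6, 11
5, 7, 10
6, 6, 10
5, 8, 9
6, 7, 9
6, 8, 8
7, 7, 8
5, 5, 5, 7
5, 5, 6, 6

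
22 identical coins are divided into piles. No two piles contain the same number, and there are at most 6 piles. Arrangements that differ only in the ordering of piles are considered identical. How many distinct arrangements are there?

Counting exhaustively, 89 partitions satisfy the conditions.

89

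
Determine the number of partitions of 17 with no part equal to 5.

220

Counting exhaustively, 220 partitions satisfy the conditions.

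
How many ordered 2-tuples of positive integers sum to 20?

19

Equivalently, choose which 1 of the 19 gaps become plus signs: C(19,1) = 19.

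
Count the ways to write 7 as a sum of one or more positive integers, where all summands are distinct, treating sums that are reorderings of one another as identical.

Listing the qualifying partitions of 7:
7
1, 6
2, 5
3, 4
1, 2, 4
That's 5 in total.

5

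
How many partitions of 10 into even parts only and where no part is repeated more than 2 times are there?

Enumerating:
10
8+2
6+4
6+2+2
4+4+2

5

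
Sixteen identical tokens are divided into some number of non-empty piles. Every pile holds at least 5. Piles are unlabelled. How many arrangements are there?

6

Listing the qualifying partitions of 16:
16
5,11
6,10
7,9
8,8
5,5,6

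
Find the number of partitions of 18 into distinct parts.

46

There are too many to list fully; the first 12 (by largest part) are:
18
17 + 1
16 + 2
15 + 3
15 + 2 + 1
14 + 4
14 + 3 + 1
13 + 5
13 + 4 + 1
13 + 3 + 2
12 + 6
12 + 5 + 1
…and 34 more, for 46 total.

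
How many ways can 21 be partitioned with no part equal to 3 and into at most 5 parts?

There are 137 such partitions.

137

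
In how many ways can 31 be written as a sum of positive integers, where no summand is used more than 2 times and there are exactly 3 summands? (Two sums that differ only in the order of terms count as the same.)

80

Systematic enumeration (by largest part, then next-largest, …) yields 80.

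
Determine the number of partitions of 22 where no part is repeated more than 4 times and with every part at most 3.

They are:
3+3+3+3+2+2+2+2+1+1
3+3+3+3+2+2+2+1+1+1+1
That's 2 in total.

2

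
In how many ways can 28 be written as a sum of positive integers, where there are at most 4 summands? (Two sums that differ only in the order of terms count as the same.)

249

Counting exhaustively, 249 partitions satisfy the conditions.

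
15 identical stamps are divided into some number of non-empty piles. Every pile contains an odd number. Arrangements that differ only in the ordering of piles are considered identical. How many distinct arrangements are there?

27

A partial list (first 12 by largest part):
15
13,1,1
11,3,1
11,1,1,1,1
9,5,1
9,3,3
9,3,1,1,1
9,1,1,1,1,1,1
7,7,1
7,5,3
7,5,1,1,1
7,3,3,1,1
…and 15 more, for 27 total.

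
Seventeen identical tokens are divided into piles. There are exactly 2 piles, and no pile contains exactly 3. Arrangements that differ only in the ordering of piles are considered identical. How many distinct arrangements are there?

7

The partitions of 17 that satisfy the conditions:
16 + 1
15 + 2
13 + 4
12 + 5
11 + 6
10 + 7
9 + 8
Counting gives 7.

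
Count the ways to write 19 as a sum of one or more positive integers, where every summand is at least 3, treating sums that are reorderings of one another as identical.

39

A partial list (first 12 by largest part):
19
16 + 3
15 + 4
14 + 5
13 + 6
13 + 3 + 3
12 + 7
12 + 4 + 3
11 + 8
11 + 5 + 3
11 + 4 + 4
10 + 9
…and 27 more, for 39 total.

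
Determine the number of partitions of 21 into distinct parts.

76

Direct enumeration gives 76 partitions.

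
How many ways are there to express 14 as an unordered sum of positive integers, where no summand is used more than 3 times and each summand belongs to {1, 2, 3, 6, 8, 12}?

Enumerating:
12,2
12,1,1
8,6
8,3,3
8,3,2,1
8,3,1,1,1
8,2,2,2
8,2,2,1,1
6,6,2
6,6,1,1
6,3,3,2
6,3,3,1,1
6,3,2,2,1
6,3,2,1,1,1
6,2,2,2,1,1
3,3,3,2,2,1
3,3,3,2,1,1,1
3,3,2,2,2,1,1
That's 18 in total.

18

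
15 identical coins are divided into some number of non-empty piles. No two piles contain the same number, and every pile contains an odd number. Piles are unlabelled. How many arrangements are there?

4

The partitions of 15 that satisfy the conditions:
15
11, 3, 1
9, 5, 1
7, 5, 3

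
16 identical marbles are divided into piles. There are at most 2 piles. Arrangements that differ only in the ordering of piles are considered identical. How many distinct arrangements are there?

Enumerating:
16
1 + 15
2 + 14
3 + 13
4 + 12
5 + 11
6 + 10
7 + 9
8 + 8

9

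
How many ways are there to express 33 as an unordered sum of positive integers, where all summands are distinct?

448

Systematic enumeration (by largest part, then next-largest, …) yields 448.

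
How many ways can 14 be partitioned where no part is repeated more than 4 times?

Systematic enumeration (by largest part, then next-largest, …) yields 100.

100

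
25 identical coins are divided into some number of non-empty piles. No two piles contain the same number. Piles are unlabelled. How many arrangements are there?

Direct enumeration gives 142 partitions.

142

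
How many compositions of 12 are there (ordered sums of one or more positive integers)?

2048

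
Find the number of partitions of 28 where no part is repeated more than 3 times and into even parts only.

82

Direct enumeration gives 82 partitions.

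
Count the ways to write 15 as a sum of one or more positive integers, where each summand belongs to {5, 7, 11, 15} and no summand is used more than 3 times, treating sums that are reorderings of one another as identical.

2

Listing the qualifying partitions of 15:
15
5,5,5
Counting gives 2.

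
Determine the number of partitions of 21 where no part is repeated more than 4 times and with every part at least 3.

58

There are too many to list fully; the first 12 (by largest part) are:
21
18,3
17,4
16,5
15,6
15,3,3
14,7
14,4,3
13,8
13,5,3
13,4,4
12,9
…and 46 more, for 58 total.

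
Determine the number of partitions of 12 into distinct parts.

15

Listing the qualifying partitions of 12:
12
11, 1
10, 2
9, 3
9, 2, 1
8, 4
8, 3, 1
7, 5
7, 4, 1
7, 3, 2
6, 5, 1
6, 4, 2
6, 3, 2, 1
5, 4, 3
5, 4, 2, 1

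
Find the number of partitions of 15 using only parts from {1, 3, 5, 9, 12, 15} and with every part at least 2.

The partitions of 15 that satisfy the conditions:
15
12,3
9,3,3
5,5,5
3,3,3,3,3

5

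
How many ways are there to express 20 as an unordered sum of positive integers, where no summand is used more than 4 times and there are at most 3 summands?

44

There are too many to list fully; the first 12 (by largest part) are:
20
19, 1
18, 2
18, 1, 1
17, 3
17, 2, 1
16, 4
16, 3, 1
16, 2, 2
15, 5
15, 4, 1
15, 3, 2
…and 32 more, for 44 total.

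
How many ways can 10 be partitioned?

42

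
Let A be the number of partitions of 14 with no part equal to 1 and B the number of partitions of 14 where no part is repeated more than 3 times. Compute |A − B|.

Partitions of 14 with no part equal to 1: 34.
Partitions of 14 where no part is repeated more than 3 times: 82.
|34 − 82| = 48.

48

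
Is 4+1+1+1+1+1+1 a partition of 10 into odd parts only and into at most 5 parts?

No

The parts sum to 10, and the condition 'every summand is odd' is violated.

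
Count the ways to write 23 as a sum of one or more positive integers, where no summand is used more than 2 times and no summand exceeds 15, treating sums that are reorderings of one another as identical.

Counting exhaustively, 324 partitions satisfy the conditions.

324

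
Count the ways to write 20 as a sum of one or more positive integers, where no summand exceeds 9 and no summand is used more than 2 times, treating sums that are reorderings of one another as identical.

120

There are 120 such partitions.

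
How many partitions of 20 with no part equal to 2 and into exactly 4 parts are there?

A partial list (first 12 by largest part):
17, 1, 1, 1
15, 3, 1, 1
14, 4, 1, 1
13, 5, 1, 1
13, 3, 3, 1
12, 6, 1, 1
12, 4, 3, 1
11, 7, 1, 1
11, 5, 3, 1
11, 4, 4, 1
11, 3, 3, 3
10, 8, 1, 1
…and 25 more, for 37 total.

37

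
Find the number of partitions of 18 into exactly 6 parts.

58

There are too many to list fully; the first 12 (by largest part) are:
13 + 1 + 1 + 1 + 1 + 1
12 + 2 + 1 + 1 + 1 + 1
11 + 3 + 1 + 1 + 1 + 1
11 + 2 + 2 + 1 + 1 + 1
10 + 4 + 1 + 1 + 1 + 1
10 + 3 + 2 + 1 + 1 + 1
10 + 2 + 2 + 2 + 1 + 1
9 + 5 + 1 + 1 + 1 + 1
9 + 4 + 2 + 1 + 1 + 1
9 + 3 + 3 + 1 + 1 + 1
9 + 3 + 2 + 2 + 1 + 1
9 + 2 + 2 + 2 + 2 + 1
…and 46 more, for 58 total.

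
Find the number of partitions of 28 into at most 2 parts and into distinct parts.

They are:
28
27,1
26,2
25,3
24,4
23,5
22,6
21,7
20,8
19,9
18,10
17,11
16,12
15,13

14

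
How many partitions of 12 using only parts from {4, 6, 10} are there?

2

Enumerating:
6 + 6
4 + 4 + 4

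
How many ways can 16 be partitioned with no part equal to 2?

Counting exhaustively, 96 partitions satisfy the conditions.

96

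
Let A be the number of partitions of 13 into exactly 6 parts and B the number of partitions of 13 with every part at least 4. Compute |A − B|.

9

Partitions of 13 into exactly 6 parts: 14.
Partitions of 13 with every part at least 4: 5.
|14 − 5| = 9.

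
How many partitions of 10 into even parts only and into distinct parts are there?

The partitions of 10 that satisfy the conditions:
10
8+2
6+4
Counting gives 3.

3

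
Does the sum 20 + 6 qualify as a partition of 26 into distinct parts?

The parts sum to 26, and the condition 'all summands are distinct' holds.

Yes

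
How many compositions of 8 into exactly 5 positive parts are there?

By stars and bars with positive parts, the count is C(7,4) = 35.

35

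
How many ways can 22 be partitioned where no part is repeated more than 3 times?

There are 484 such partitions.

484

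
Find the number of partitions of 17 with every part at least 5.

Enumerating:
17
12, 5
11, 6
10, 7
9, 8
7, 5, 5
6, 6, 5
Counting gives 7.

7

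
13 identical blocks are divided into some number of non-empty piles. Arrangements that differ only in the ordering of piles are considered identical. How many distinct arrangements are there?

101

Counting exhaustively, 101 partitions satisfy the conditions.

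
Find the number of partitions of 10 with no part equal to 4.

31

There are too many to list fully; the first 12 (by largest part) are:
10
9 + 1
8 + 2
8 + 1 + 1
7 + 3
7 + 2 + 1
7 + 1 + 1 + 1
6 + 3 + 1
6 + 2 + 2
6 + 2 + 1 + 1
6 + 1 + 1 + 1 + 1
5 + 5
…and 19 more, for 31 total.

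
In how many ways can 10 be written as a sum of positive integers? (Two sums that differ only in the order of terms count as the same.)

42

A partial list (first 12 by largest part):
10
1,9
2,8
1,1,8
3,7
1,2,7
1,1,1,7
4,6
1,3,6
2,2,6
1,1,2,6
1,1,1,1,6
…and 30 more, for 42 total.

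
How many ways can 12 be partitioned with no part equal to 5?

62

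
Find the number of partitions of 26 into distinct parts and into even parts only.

18

The partitions of 26 that satisfy the conditions:
26
24, 2
22, 4
20, 6
20, 4, 2
18, 8
18, 6, 2
16, 10
16, 8, 2
16, 6, 4
14, 12
14, 10, 2
14, 8, 4
14, 6, 4, 2
12, 10, 4
12, 8, 6
12, 8, 4, 2
10, 8, 6, 2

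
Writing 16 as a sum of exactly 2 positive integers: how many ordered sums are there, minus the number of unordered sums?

7

Ordered (compositions into 2 parts): C(15,1) = 15.
Partitions of 16 into exactly 2 parts: 8.
Difference: 15 − 8 = 7.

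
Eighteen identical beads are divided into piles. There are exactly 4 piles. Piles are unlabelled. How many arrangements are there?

47

A partial list (first 12 by largest part):
1, 1, 1, 15
1, 1, 2, 14
1, 1, 3, 13
1, 2, 2, 13
1, 1, 4, 12
1, 2, 3, 12
2, 2, 2, 12
1, 1, 5, 11
1, 2, 4, 11
1, 3, 3, 11
2, 2, 3, 11
1, 1, 6, 10
…and 35 more, for 47 total.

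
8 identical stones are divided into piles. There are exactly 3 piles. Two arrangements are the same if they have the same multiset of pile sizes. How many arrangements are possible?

The partitions of 8 that satisfy the conditions:
1 + 1 + 6
1 + 2 + 5
1 + 3 + 4
2 + 2 + 4
2 + 3 + 3

5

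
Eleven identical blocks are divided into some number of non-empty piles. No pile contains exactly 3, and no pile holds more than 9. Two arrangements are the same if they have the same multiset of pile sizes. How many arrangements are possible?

32

There are too many to list fully; the first 12 (by largest part) are:
9+2
9+1+1
8+2+1
8+1+1+1
7+4
7+2+2
7+2+1+1
7+1+1+1+1
6+5
6+4+1
6+2+2+1
6+2+1+1+1
…and 20 more, for 32 total.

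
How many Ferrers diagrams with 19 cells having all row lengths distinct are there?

A partial list (first 12 by largest part):
19
18+1
17+2
16+3
16+2+1
15+4
15+3+1
14+5
14+4+1
14+3+2
13+6
13+5+1
…and 42 more, for 54 total.

54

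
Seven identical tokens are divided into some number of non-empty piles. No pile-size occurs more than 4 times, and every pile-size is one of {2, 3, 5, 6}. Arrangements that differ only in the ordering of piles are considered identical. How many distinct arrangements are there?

2

Listing the qualifying partitions of 7:
2 + 5
2 + 2 + 3
That's 2 in total.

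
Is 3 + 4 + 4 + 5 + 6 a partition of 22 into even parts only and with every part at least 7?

The parts sum to 22, and the condition 'every summand is even' is violated.

No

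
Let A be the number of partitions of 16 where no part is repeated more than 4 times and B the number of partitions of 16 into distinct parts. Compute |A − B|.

132

Partitions of 16 where no part is repeated more than 4 times: 164.
Partitions of 16 into distinct parts: 32.
|164 − 32| = 132.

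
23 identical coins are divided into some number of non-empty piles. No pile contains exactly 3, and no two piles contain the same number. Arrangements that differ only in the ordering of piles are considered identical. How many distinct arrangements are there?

64

There are too many to list fully; the first 12 (by largest part) are:
23
22 + 1
21 + 2
20 + 2 + 1
19 + 4
18 + 5
18 + 4 + 1
17 + 6
17 + 5 + 1
17 + 4 + 2
16 + 7
16 + 6 + 1
…and 52 more, for 64 total.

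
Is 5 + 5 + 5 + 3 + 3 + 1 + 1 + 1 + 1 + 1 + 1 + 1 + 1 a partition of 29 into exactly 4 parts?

The parts sum to 29, and the condition 'there are exactly 4 summands' is violated.

No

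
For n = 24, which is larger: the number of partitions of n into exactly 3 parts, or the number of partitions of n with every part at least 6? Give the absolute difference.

Partitions of 24 into exactly 3 parts: 48.
Partitions of 24 with every part at least 6: 16.
|48 − 16| = 32.

32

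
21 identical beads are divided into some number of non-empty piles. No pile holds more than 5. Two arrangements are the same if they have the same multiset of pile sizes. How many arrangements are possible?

A full systematic count gives 221.

221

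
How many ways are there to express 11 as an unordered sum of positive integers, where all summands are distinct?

12

Enumerating:
11
10 + 1
9 + 2
8 + 3
8 + 2 + 1
7 + 4
7 + 3 + 1
6 + 5
6 + 4 + 1
6 + 3 + 2
5 + 4 + 2
5 + 3 + 2 + 1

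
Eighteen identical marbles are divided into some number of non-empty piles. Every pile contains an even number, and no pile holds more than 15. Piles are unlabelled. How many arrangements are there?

There are too many to list fully; the first 12 (by largest part) are:
14, 4
14, 2, 2
12, 6
12, 4, 2
12, 2, 2, 2
10, 8
10, 6, 2
10, 4, 4
10, 4, 2, 2
10, 2, 2, 2, 2
8, 8, 2
8, 6, 4
…and 16 more, for 28 total.

28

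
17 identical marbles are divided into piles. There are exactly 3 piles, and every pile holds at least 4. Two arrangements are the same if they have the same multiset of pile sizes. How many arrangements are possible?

Enumerating:
9,4,4
8,5,4
7,6,4
7,5,5
6,6,5
That's 5 in total.

5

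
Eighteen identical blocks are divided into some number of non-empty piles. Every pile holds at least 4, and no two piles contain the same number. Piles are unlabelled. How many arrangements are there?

9

Listing the qualifying partitions of 18:
18
4, 14
5, 13
6, 12
7, 11
8, 10
4, 5, 9
4, 6, 8
5, 6, 7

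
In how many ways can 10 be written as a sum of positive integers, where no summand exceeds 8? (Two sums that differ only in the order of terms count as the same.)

There are too many to list fully; the first 12 (by largest part) are:
8+2
8+1+1
7+3
7+2+1
7+1+1+1
6+4
6+3+1
6+2+2
6+2+1+1
6+1+1+1+1
5+5
5+4+1
…and 28 more, for 40 total.

40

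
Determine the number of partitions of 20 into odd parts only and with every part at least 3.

10

Enumerating:
17 + 3
15 + 5
13 + 7
11 + 9
11 + 3 + 3 + 3
9 + 5 + 3 + 3
7 + 7 + 3 + 3
7 + 5 + 5 + 3
5 + 5 + 5 + 5
5 + 3 + 3 + 3 + 3 + 3
Counting gives 10.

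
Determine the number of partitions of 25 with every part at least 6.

17

Listing the qualifying partitions of 25:
25
19, 6
18, 7
17, 8
16, 9
15, 10
14, 11
13, 12
13, 6, 6
12, 7, 6
11, 8, 6
11, 7, 7
10, 9, 6
10, 8, 7
9, 9, 7
9, 8, 8
7, 6, 6, 6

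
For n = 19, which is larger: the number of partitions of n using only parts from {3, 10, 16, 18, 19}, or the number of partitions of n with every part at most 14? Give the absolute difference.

475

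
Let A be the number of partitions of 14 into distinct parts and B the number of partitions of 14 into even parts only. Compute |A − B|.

Partitions of 14 into distinct parts: 22.
Partitions of 14 into even parts only: 15.
|22 − 15| = 7.

7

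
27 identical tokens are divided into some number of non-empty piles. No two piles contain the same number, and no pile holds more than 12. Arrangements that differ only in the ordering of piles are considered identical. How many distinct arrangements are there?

84

Direct enumeration gives 84 partitions.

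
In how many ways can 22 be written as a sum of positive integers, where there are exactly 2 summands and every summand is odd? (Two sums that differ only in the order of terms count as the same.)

6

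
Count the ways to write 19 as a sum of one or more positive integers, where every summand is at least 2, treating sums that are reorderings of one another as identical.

There are 105 such partitions.

105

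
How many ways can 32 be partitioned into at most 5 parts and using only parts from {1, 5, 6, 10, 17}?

6

They are:
5,10,17
5,5,5,17
1,1,10,10,10
6,6,10,10
1,5,6,10,10
5,5,6,6,10
Counting gives 6.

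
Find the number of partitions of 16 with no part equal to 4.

154

A full systematic count gives 154.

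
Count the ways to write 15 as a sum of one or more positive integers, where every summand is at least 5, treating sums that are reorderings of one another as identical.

They are:
15
5+10
6+9
7+8
5+5+5

5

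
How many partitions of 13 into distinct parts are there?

18

The partitions of 13 that satisfy the conditions:
13
12,1
11,2
10,3
10,2,1
9,4
9,3,1
8,5
8,4,1
8,3,2
7,6
7,5,1
7,4,2
7,3,2,1
6,5,2
6,4,3
6,4,2,1
5,4,3,1
That's 18 in total.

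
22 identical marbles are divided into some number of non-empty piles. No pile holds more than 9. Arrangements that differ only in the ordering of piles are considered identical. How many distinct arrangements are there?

732

Counting exhaustively, 732 partitions satisfy the conditions.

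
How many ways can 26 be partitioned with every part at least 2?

478

There are 478 such partitions.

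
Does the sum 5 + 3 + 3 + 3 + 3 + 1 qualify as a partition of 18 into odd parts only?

Yes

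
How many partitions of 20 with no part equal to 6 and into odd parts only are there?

64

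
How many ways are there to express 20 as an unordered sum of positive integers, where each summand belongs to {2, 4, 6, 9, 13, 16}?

The partitions of 20 that satisfy the conditions:
16 + 4
16 + 2 + 2
9 + 9 + 2
6 + 6 + 6 + 2
6 + 6 + 4 + 4
6 + 6 + 4 + 2 + 2
6 + 6 + 2 + 2 + 2 + 2
6 + 4 + 4 + 4 + 2
6 + 4 + 4 + 2 + 2 + 2
6 + 4 + 2 + 2 + 2 + 2 + 2
6 + 2 + 2 + 2 + 2 + 2 + 2 + 2
4 + 4 + 4 + 4 + 4
4 + 4 + 4 + 4 + 2 + 2
4 + 4 + 4 + 2 + 2 + 2 + 2
4 + 4 + 2 + 2 + 2 + 2 + 2 + 2
4 + 2 + 2 + 2 + 2 + 2 + 2 + 2 + 2
2 + 2 + 2 + 2 + 2 + 2 + 2 + 2 + 2 + 2
That's 17 in total.

17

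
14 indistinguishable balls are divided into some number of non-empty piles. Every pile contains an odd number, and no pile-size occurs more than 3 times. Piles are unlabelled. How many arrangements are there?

They are:
13,1
11,3
11,1,1,1
9,5
9,3,1,1
7,7
7,5,1,1
7,3,3,1
5,5,3,1
5,3,3,3
5,3,3,1,1,1
Counting gives 11.

11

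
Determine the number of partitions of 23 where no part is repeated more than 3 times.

592

Enumerating by decreasing first part gives 592 partitions in all.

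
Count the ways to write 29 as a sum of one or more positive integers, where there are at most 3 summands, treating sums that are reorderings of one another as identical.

There are 85 such partitions.

85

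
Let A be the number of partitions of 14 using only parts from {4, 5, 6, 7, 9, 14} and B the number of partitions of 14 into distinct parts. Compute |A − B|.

17

Partitions of 14 using only parts from {4, 5, 6, 7, 9, 14}: 5.
Partitions of 14 into distinct parts: 22.
|5 − 22| = 17.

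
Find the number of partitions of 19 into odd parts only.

There are too many to list fully; the first 12 (by largest part) are:
19
17 + 1 + 1
15 + 3 + 1
15 + 1 + 1 + 1 + 1
13 + 5 + 1
13 + 3 + 3
13 + 3 + 1 + 1 + 1
13 + 1 + 1 + 1 + 1 + 1 + 1
11 + 7 + 1
11 + 5 + 3
11 + 5 + 1 + 1 + 1
11 + 3 + 3 + 1 + 1
…and 42 more, for 54 total.

54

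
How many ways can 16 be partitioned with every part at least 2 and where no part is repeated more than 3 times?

There are too many to list fully; the first 12 (by largest part) are:
16
2,14
3,13
4,12
2,2,12
5,11
2,3,11
6,10
2,4,10
3,3,10
2,2,2,10
7,9
…and 33 more, for 45 total.

45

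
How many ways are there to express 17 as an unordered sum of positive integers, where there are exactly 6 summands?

44

A partial list (first 12 by largest part):
1, 1, 1, 1, 1, 12
1, 1, 1, 1, 2, 11
1, 1, 1, 1, 3, 10
1, 1, 1, 2, 2, 10
1, 1, 1, 1, 4, 9
1, 1, 1, 2, 3, 9
1, 1, 2, 2, 2, 9
1, 1, 1, 1, 5, 8
1, 1, 1, 2, 4, 8
1, 1, 1, 3, 3, 8
1, 1, 2, 2, 3, 8
1, 2, 2, 2, 2, 8
…and 32 more, for 44 total.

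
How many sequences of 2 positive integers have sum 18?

17

A composition of 18 into 2 positive parts is chosen by placing 1 dividers among the 17 gaps between 18 units: C(17,1) = 17.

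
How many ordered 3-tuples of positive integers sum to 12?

55

A composition of 12 into 3 positive parts is chosen by placing 2 dividers among the 11 gaps between 12 units: C(11,2) = 55.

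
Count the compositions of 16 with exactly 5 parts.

1365

Equivalently, choose which 4 of the 15 gaps become plus signs: C(15,4) = 1365.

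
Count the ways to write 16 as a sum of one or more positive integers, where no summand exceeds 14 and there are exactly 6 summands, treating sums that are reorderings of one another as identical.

35

A partial list (first 12 by largest part):
11, 1, 1, 1, 1, 1
10, 2, 1, 1, 1, 1
9, 3, 1, 1, 1, 1
9, 2, 2, 1, 1, 1
8, 4, 1, 1, 1, 1
8, 3, 2, 1, 1, 1
8, 2, 2, 2, 1, 1
7, 5, 1, 1, 1, 1
7, 4, 2, 1, 1, 1
7, 3, 3, 1, 1, 1
7, 3, 2, 2, 1, 1
7, 2, 2, 2, 2, 1
…and 23 more, for 35 total.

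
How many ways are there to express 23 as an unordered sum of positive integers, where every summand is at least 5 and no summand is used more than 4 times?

21

They are:
23
18+5
17+6
16+7
15+8
14+9
13+10
13+5+5
12+11
12+6+5
11+7+5
11+6+6
10+8+5
10+7+6
9+9+5
9+8+6
9+7+7
8+8+7
8+5+5+5
7+6+5+5
6+6+6+5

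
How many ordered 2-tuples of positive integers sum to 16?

15

A composition of 16 into 2 positive parts is chosen by placing 1 dividers among the 15 gaps between 16 units: C(15,1) = 15.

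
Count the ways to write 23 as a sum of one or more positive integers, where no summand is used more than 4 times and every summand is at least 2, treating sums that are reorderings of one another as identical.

Counting exhaustively, 221 partitions satisfy the conditions.

221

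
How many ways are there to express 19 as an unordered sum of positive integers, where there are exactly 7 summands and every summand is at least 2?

7

Enumerating:
7+2+2+2+2+2+2
6+3+2+2+2+2+2
5+4+2+2+2+2+2
5+3+3+2+2+2+2
4+4+3+2+2+2+2
4+3+3+3+2+2+2
3+3+3+3+3+2+2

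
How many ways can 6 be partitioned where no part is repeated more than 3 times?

The partitions of 6 that satisfy the conditions:
6
5,1
4,2
4,1,1
3,3
3,2,1
3,1,1,1
2,2,2
2,2,1,1
That's 9 in total.

9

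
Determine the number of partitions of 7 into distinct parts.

5

Enumerating:
7
6+1
5+2
4+3
4+2+1
Counting gives 5.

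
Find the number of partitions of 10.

42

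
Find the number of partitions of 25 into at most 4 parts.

Systematic enumeration (by largest part, then next-largest, …) yields 185.

185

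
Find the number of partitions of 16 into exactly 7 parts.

28

A partial list (first 12 by largest part):
1, 1, 1, 1, 1, 1, 10
1, 1, 1, 1, 1, 2, 9
1, 1, 1, 1, 1, 3, 8
1, 1, 1, 1, 2, 2, 8
1, 1, 1, 1, 1, 4, 7
1, 1, 1, 1, 2, 3, 7
1, 1, 1, 2, 2, 2, 7
1, 1, 1, 1, 1, 5, 6
1, 1, 1, 1, 2, 4, 6
1, 1, 1, 1, 3, 3, 6
1, 1, 1, 2, 2, 3, 6
1, 1, 2, 2, 2, 2, 6
…and 16 more, for 28 total.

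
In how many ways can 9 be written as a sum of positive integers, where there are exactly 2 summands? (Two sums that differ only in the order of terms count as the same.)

4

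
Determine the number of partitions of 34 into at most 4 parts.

Systematic enumeration (by largest part, then next-largest, …) yields 411.

411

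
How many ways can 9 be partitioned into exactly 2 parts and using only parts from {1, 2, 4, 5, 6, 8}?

2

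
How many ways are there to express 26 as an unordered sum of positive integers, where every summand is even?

Counting exhaustively, 101 partitions satisfy the conditions.

101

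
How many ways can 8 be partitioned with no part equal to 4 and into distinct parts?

The partitions of 8 that satisfy the conditions:
8
7, 1
6, 2
5, 3
5, 2, 1
Counting gives 5.

5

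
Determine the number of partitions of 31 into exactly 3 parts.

80

Counting exhaustively, 80 partitions satisfy the conditions.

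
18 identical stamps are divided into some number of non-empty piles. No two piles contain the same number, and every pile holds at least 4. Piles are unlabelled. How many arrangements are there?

The partitions of 18 that satisfy the conditions:
18
14 + 4
13 + 5
12 + 6
11 + 7
10 + 8
9 + 5 + 4
8 + 6 + 4
7 + 6 + 5

9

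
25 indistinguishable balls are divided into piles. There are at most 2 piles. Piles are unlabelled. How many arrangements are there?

They are:
25
24,1
23,2
22,3
21,4
20,5
19,6
18,7
17,8
16,9
15,10
14,11
13,12

13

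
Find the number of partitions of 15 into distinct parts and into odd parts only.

They are:
15
11+3+1
9+5+1
7+5+3

4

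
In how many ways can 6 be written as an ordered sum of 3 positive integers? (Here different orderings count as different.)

A composition of 6 into 3 positive parts is chosen by placing 2 dividers among the 5 gaps between 6 units: C(5,2) = 10.

10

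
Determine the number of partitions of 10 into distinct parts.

10

Listing the qualifying partitions of 10:
10
9+1
8+2
7+3
7+2+1
6+4
6+3+1
5+4+1
5+3+2
4+3+2+1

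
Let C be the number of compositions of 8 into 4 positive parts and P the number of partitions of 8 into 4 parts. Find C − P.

30

Compositions: C(7,3) = 35.
Partitions of 8 into exactly 4 parts: 5.
Difference: 35 − 5 = 30.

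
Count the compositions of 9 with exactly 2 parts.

A composition of 9 into 2 positive parts is chosen by placing 1 dividers among the 8 gaps between 9 units: C(8,1) = 8.

8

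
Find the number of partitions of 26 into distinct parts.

165

A full systematic count gives 165.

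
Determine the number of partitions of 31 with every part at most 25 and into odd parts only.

Direct enumeration gives 336 partitions.

336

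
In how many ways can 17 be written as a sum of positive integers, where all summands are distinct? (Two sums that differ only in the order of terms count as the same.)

38

There are too many to list fully; the first 12 (by largest part) are:
17
1,16
2,15
3,14
1,2,14
4,13
1,3,13
5,12
1,4,12
2,3,12
6,11
1,5,11
…and 26 more, for 38 total.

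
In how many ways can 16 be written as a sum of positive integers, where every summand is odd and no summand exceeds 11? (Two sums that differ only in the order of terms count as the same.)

29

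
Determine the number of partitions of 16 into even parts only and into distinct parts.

The partitions of 16 that satisfy the conditions:
16
2,14
4,12
6,10
2,4,10
2,6,8

6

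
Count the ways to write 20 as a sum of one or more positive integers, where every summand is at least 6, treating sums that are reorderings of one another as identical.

The partitions of 20 that satisfy the conditions:
20
14, 6
13, 7
12, 8
11, 9
10, 10
8, 6, 6
7, 7, 6

8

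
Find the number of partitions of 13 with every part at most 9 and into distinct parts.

Enumerating:
9, 4
9, 3, 1
8, 5
8, 4, 1
8, 3, 2
7, 6
7, 5, 1
7, 4, 2
7, 3, 2, 1
6, 5, 2
6, 4, 3
6, 4, 2, 1
5, 4, 3, 1
Counting gives 13.

13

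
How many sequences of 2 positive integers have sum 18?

By stars and bars with positive parts, the count is C(17,1) = 17.

17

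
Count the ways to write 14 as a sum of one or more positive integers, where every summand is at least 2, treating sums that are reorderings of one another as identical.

34

There are too many to list fully; the first 12 (by largest part) are:
14
2,12
3,11
4,10
2,2,10
5,9
2,3,9
6,8
2,4,8
3,3,8
2,2,2,8
7,7
…and 22 more, for 34 total.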